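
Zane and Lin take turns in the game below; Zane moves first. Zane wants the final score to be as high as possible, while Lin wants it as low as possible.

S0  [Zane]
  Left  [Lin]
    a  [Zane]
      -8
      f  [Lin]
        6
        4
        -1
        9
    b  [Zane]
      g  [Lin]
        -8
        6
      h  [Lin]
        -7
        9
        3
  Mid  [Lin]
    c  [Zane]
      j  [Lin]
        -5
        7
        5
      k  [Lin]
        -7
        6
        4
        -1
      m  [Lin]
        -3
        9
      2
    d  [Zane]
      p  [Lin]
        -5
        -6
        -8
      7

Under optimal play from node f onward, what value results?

-1

f (Lin): min(6, 4, -1, 9) = -1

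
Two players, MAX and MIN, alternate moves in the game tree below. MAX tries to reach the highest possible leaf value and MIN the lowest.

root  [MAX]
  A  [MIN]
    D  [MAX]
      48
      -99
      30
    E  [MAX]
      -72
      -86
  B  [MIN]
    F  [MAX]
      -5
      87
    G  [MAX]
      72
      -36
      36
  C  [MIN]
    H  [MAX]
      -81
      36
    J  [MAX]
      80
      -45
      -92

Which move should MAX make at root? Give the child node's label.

D (MAX): max(48, -99, 30) = 48
E (MAX): max(-72, -86) = -72
A (MIN): min(48, -72) = -72
F (MAX): max(-5, 87) = 87
G (MAX): max(72, -36, 36) = 72
B (MIN): min(87, 72) = 72
H (MAX): max(-81, 36) = 36
J (MAX): max(80, -45, -92) = 80
C (MIN): min(36, 80) = 36
root (MAX): max(-72, 72, 36) = 72
MAX at root wants the highest of {A=-72, B=72, C=36}, so chooses B.

B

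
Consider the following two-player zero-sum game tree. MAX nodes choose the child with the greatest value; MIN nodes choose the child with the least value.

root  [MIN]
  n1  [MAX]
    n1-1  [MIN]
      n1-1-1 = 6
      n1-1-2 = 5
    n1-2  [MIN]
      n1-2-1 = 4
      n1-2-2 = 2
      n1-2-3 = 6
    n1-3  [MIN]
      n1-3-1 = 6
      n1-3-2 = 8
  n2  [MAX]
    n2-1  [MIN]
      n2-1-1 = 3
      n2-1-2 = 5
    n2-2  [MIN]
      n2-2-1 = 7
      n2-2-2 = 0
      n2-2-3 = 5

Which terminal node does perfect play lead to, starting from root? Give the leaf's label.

n2-1-1

n1-1 (MIN): min(6, 5) = 5
n1-2 (MIN): min(4, 2, 6) = 2
n1-3 (MIN): min(6, 8) = 6
n1 (MAX): max(5, 2, 6) = 6
n2-1 (MIN): min(3, 5) = 3
n2-2 (MIN): min(7, 0, 5) = 0
n2 (MAX): max(3, 0) = 3
root (MIN): min(6, 3) = 3
At root, MIN picks n2 (lowest: 3).
At n2, MAX picks n2-1 (highest: 3).
At n2-1, MIN picks n2-1-1 (lowest: 3).
Terminal value 3.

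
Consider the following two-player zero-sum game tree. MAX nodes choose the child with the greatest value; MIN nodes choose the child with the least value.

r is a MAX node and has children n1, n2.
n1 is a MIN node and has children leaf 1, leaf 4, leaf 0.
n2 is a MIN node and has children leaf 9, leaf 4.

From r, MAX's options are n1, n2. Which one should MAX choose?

n1 (MIN): min(1, 4, 0) = 0
n2 (MIN): min(9, 4) = 4
r (MAX): max(0, 4) = 4
MAX at r wants the highest of {n1=0, n2=4}, so chooses n2.

n2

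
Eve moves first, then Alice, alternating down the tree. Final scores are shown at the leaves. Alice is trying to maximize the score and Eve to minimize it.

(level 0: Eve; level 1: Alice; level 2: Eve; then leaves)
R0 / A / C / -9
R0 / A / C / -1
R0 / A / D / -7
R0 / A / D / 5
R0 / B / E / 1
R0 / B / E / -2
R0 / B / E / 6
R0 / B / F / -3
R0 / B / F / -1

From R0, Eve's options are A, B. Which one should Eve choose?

A

C (Eve): min(-9, -1) = -9
D (Eve): min(-7, 5) = -7
A (Alice): max(-9, -7) = -7
E (Eve): min(1, -2, 6) = -2
F (Eve): min(-3, -1) = -3
B (Alice): max(-2, -3) = -2
R0 (Eve): min(-7, -2) = -7
Eve at R0 wants the lowest of {A=-7, B=-2}, so chooses A.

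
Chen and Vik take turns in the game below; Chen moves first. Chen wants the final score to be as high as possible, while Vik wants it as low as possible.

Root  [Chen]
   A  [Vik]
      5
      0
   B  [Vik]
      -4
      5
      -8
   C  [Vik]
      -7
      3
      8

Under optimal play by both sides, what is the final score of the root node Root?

A (Vik): min(5, 0) = 0
B (Vik): min(-4, 5, -8) = -8
C (Vik): min(-7, 3, 8) = -7
Root (Chen): max(0, -8, -7) = 0

0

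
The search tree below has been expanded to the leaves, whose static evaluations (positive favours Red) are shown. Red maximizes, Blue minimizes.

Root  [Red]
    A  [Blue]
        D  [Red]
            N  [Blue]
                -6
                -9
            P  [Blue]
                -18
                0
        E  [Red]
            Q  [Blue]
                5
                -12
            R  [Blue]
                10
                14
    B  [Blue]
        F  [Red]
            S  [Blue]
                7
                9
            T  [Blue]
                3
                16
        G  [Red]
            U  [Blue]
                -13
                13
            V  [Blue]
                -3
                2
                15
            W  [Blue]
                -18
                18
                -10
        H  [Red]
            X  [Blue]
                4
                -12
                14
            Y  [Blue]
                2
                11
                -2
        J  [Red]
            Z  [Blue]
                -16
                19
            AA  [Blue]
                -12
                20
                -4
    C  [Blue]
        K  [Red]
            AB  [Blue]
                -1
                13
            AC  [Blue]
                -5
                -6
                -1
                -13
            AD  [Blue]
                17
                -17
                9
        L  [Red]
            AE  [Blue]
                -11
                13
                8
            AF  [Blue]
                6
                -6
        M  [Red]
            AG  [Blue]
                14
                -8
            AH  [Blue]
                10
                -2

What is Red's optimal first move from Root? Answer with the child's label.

N (Blue): min(-6, -9) = -9
P (Blue): min(-18, 0) = -18
D (Red): max(-9, -18) = -9
Q (Blue): min(5, -12) = -12
R (Blue): min(10, 14) = 10
E (Red): max(-12, 10) = 10
A (Blue): min(-9, 10) = -9
S (Blue): min(7, 9) = 7
T (Blue): min(3, 16) = 3
F (Red): max(7, 3) = 7
U (Blue): min(-13, 13) = -13
V (Blue): min(-3, 2, 15) = -3
W (Blue): min(-18, 18, -10) = -18
G (Red): max(-13, -3, -18) = -3
X (Blue): min(4, -12, 14) = -12
Y (Blue): min(2, 11, -2) = -2
H (Red): max(-12, -2) = -2
Z (Blue): min(-16, 19) = -16
AA (Blue): min(-12, 20, -4) = -12
J (Red): max(-16, -12) = -12
B (Blue): min(7, -3, -2, -12) = -12
AB (Blue): min(-1, 13) = -1
AC (Blue): min(-5, -6, -1, -13) = -13
AD (Blue): min(17, -17, 9) = -17
K (Red): max(-1, -13, -17) = -1
AE (Blue): min(-11, 13, 8) = -11
AF (Blue): min(6, -6) = -6
L (Red): max(-11, -6) = -6
AG (Blue): min(14, -8) = -8
AH (Blue): min(10, -2) = -2
M (Red): max(-8, -2) = -2
C (Blue): min(-1, -6, -2) = -6
Root (Red): max(-9, -12, -6) = -6
Red at Root wants the highest of {A=-9, B=-12, C=-6}, so chooses C.

C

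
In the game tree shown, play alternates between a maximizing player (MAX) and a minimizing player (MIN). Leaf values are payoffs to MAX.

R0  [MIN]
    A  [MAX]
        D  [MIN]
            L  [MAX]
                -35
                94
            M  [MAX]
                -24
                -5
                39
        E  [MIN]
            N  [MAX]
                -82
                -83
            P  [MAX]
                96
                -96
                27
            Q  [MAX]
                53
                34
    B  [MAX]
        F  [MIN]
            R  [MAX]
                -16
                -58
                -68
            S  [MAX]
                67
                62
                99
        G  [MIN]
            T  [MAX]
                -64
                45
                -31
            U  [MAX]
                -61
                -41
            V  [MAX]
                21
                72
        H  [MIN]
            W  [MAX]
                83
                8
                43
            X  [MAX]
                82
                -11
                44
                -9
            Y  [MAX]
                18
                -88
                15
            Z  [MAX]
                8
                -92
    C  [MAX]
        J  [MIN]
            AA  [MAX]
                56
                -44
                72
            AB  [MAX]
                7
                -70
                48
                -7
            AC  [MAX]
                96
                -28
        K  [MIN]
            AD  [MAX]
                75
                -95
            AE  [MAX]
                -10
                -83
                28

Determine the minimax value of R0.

8

L (MAX): max(-35, 94) = 94
M (MAX): max(-24, -5, 39) = 39
D (MIN): min(94, 39) = 39
N (MAX): max(-82, -83) = -82
P (MAX): max(96, -96, 27) = 96
Q (MAX): max(53, 34) = 53
E (MIN): min(-82, 96, 53) = -82
A (MAX): max(39, -82) = 39
R (MAX): max(-16, -58, -68) = -16
S (MAX): max(67, 62, 99) = 99
F (MIN): min(-16, 99) = -16
T (MAX): max(-64, 45, -31) = 45
U (MAX): max(-61, -41) = -41
V (MAX): max(21, 72) = 72
G (MIN): min(45, -41, 72) = -41
W (MAX): max(83, 8, 43) = 83
X (MAX): max(82, -11, 44, -9) = 82
Y (MAX): max(18, -88, 15) = 18
Z (MAX): max(8, -92) = 8
H (MIN): min(83, 82, 18, 8) = 8
B (MAX): max(-16, -41, 8) = 8
AA (MAX): max(56, -44, 72) = 72
AB (MAX): max(7, -70, 48, -7) = 48
AC (MAX): max(96, -28) = 96
J (MIN): min(72, 48, 96) = 48
AD (MAX): max(75, -95) = 75
AE (MAX): max(-10, -83, 28) = 28
K (MIN): min(75, 28) = 28
C (MAX): max(48, 28) = 48
R0 (MIN): min(39, 8, 48) = 8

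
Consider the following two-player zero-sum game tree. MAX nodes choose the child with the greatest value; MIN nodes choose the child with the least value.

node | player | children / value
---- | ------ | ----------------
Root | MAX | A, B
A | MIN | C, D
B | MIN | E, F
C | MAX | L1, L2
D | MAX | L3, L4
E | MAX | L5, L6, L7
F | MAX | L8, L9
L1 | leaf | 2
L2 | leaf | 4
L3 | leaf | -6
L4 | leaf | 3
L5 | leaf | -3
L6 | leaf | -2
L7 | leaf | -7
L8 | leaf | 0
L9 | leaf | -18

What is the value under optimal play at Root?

3

C (MAX): max(2, 4) = 4
D (MAX): max(-6, 3) = 3
A (MIN): min(4, 3) = 3
E (MAX): max(-3, -2, -7) = -2
F (MAX): max(0, -18) = 0
B (MIN): min(-2, 0) = -2
Root (MAX): max(3, -2) = 3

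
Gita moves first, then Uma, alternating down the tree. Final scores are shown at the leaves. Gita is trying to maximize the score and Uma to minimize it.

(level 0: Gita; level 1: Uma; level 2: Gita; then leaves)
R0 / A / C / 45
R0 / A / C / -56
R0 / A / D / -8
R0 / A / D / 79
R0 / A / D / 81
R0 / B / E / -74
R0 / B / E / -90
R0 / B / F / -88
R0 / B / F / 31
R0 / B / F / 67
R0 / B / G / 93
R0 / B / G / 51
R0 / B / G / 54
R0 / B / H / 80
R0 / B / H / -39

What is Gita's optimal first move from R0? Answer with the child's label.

A

C (Gita): max(45, -56) = 45
D (Gita): max(-8, 79, 81) = 81
A (Uma): min(45, 81) = 45
E (Gita): max(-74, -90) = -74
F (Gita): max(-88, 31, 67) = 67
G (Gita): max(93, 51, 54) = 93
H (Gita): max(80, -39) = 80
B (Uma): min(-74, 67, 93, 80) = -74
R0 (Gita): max(45, -74) = 45
Gita at R0 wants the highest of {A=45, B=-74}, so chooses A.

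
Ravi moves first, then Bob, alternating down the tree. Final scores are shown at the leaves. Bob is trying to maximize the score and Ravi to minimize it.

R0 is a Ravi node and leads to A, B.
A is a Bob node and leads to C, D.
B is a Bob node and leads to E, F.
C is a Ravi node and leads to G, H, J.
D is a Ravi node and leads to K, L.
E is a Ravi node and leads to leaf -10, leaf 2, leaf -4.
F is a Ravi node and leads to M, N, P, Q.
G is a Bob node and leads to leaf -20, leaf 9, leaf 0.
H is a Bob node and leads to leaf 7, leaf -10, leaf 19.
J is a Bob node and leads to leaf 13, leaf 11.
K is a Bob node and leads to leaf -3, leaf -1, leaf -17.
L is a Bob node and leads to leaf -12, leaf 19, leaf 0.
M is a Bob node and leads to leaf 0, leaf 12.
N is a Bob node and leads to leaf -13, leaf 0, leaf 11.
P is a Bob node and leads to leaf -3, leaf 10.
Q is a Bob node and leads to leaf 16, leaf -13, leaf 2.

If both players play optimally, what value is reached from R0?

G (Bob): max(-20, 9, 0) = 9
H (Bob): max(7, -10, 19) = 19
J (Bob): max(13, 11) = 13
C (Ravi): min(9, 19, 13) = 9
K (Bob): max(-3, -1, -17) = -1
L (Bob): max(-12, 19, 0) = 19
D (Ravi): min(-1, 19) = -1
A (Bob): max(9, -1) = 9
E (Ravi): min(-10, 2, -4) = -10
M (Bob): max(0, 12) = 12
N (Bob): max(-13, 0, 11) = 11
P (Bob): max(-3, 10) = 10
Q (Bob): max(16, -13, 2) = 16
F (Ravi): min(12, 11, 10, 16) = 10
B (Bob): max(-10, 10) = 10
R0 (Ravi): min(9, 10) = 9

9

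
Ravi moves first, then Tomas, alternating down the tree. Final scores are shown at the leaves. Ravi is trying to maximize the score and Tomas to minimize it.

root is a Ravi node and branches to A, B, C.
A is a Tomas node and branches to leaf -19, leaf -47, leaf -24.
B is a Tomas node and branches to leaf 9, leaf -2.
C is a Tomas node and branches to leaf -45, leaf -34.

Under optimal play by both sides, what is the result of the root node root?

-2

A (Tomas): min(-19, -47, -24) = -47
B (Tomas): min(9, -2) = -2
C (Tomas): min(-45, -34) = -45
root (Ravi): max(-47, -2, -45) = -2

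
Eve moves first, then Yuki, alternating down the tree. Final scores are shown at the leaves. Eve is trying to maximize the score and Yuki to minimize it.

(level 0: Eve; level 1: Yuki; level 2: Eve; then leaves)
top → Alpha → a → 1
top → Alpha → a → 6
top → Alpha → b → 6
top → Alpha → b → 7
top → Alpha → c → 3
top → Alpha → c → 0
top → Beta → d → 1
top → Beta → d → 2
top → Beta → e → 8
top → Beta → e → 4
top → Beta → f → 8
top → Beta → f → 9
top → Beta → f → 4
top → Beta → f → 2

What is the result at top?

3

a (Eve): max(1, 6) = 6
b (Eve): max(6, 7) = 7
c (Eve): max(3, 0) = 3
Alpha (Yuki): min(6, 7, 3) = 3
d (Eve): max(1, 2) = 2
e (Eve): max(8, 4) = 8
f (Eve): max(8, 9, 4, 2) = 9
Beta (Yuki): min(2, 8, 9) = 2
top (Eve): max(3, 2) = 3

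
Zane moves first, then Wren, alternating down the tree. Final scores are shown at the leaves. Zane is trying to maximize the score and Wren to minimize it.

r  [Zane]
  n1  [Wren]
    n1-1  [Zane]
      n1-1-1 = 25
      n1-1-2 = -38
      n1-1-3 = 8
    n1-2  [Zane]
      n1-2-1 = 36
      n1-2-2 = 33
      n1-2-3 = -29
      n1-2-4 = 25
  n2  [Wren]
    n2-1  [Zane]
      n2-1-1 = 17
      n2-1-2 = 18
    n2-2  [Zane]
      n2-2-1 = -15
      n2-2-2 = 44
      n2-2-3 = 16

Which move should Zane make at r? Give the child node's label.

n1

n1-1 (Zane): max(25, -38, 8) = 25
n1-2 (Zane): max(36, 33, -29, 25) = 36
n1 (Wren): min(25, 36) = 25
n2-1 (Zane): max(17, 18) = 18
n2-2 (Zane): max(-15, 44, 16) = 44
n2 (Wren): min(18, 44) = 18
r (Zane): max(25, 18) = 25
Zane at r wants the highest of {n1=25, n2=18}, so chooses n1.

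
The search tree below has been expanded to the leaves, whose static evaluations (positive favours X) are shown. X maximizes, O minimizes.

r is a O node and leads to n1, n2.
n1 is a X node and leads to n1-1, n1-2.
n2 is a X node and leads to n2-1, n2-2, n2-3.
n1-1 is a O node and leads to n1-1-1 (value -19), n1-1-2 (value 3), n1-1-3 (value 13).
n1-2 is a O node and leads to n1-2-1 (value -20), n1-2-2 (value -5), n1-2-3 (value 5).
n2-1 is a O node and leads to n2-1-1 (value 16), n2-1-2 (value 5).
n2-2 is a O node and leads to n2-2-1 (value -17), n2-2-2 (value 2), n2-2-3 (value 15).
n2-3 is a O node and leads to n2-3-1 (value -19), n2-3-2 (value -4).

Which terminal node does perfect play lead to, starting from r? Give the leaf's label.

n1-1-1

n1-1 (O): min(-19, 3, 13) = -19
n1-2 (O): min(-20, -5, 5) = -20
n1 (X): max(-19, -20) = -19
n2-1 (O): min(16, 5) = 5
n2-2 (O): min(-17, 2, 15) = -17
n2-3 (O): min(-19, -4) = -19
n2 (X): max(5, -17, -19) = 5
r (O): min(-19, 5) = -19
At r, O picks n1 (lowest: -19).
At n1, X picks n1-1 (highest: -19).
At n1-1, O picks n1-1-1 (lowest: -19).
Terminal value -19.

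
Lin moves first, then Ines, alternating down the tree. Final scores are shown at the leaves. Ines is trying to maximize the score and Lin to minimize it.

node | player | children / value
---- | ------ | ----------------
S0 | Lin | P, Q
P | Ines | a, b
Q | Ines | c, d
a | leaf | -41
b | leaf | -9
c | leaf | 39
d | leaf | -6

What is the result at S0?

-9

P (Ines): max(-41, -9) = -9
Q (Ines): max(39, -6) = 39
S0 (Lin): min(-9, 39) = -9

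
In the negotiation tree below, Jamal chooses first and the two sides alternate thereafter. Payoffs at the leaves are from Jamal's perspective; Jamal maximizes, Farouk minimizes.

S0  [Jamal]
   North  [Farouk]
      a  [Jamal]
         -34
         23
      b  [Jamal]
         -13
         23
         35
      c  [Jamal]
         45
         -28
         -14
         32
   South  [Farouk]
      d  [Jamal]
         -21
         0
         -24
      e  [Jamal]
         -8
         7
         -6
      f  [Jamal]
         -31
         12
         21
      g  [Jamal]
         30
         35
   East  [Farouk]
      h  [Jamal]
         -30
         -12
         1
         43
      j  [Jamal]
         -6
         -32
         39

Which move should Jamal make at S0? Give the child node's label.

a (Jamal): max(-34, 23) = 23
b (Jamal): max(-13, 23, 35) = 35
c (Jamal): max(45, -28, -14, 32) = 45
North (Farouk): min(23, 35, 45) = 23
d (Jamal): max(-21, 0, -24) = 0
e (Jamal): max(-8, 7, -6) = 7
f (Jamal): max(-31, 12, 21) = 21
g (Jamal): max(30, 35) = 35
South (Farouk): min(0, 7, 21, 35) = 0
h (Jamal): max(-30, -12, 1, 43) = 43
j (Jamal): max(-6, -32, 39) = 39
East (Farouk): min(43, 39) = 39
S0 (Jamal): max(23, 0, 39) = 39
Jamal at S0 wants the highest of {North=23, South=0, East=39}, so chooses East.

East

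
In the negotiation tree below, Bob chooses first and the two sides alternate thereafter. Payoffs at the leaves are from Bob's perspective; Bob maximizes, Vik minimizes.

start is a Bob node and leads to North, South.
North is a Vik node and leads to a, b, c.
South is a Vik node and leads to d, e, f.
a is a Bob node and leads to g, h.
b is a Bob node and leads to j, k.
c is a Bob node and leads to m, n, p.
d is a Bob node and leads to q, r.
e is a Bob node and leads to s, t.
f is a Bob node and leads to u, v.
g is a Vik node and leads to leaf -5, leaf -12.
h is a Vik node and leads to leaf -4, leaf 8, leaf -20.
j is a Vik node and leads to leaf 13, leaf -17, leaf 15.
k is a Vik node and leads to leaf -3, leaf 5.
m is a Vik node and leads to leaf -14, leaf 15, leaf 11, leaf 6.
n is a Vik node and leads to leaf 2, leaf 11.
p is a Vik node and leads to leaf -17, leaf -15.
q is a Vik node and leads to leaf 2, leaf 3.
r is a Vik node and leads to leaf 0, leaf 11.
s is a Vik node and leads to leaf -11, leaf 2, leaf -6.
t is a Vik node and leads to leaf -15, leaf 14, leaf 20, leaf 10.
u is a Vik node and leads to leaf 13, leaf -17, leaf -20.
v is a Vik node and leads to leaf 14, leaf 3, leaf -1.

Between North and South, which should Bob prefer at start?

South

g (Vik): min(-5, -12) = -12
h (Vik): min(-4, 8, -20) = -20
a (Bob): max(-12, -20) = -12
j (Vik): min(13, -17, 15) = -17
k (Vik): min(-3, 5) = -3
b (Bob): max(-17, -3) = -3
m (Vik): min(-14, 15, 11, 6) = -14
n (Vik): min(2, 11) = 2
p (Vik): min(-17, -15) = -17
c (Bob): max(-14, 2, -17) = 2
North (Vik): min(-12, -3, 2) = -12
q (Vik): min(2, 3) = 2
r (Vik): min(0, 11) = 0
d (Bob): max(2, 0) = 2
s (Vik): min(-11, 2, -6) = -11
t (Vik): min(-15, 14, 20, 10) = -15
e (Bob): max(-11, -15) = -11
u (Vik): min(13, -17, -20) = -20
v (Vik): min(14, 3, -1) = -1
f (Bob): max(-20, -1) = -1
South (Vik): min(2, -11, -1) = -11
Bob prefers the higher value; North=-12, South=-11. South is better since -11 > -12.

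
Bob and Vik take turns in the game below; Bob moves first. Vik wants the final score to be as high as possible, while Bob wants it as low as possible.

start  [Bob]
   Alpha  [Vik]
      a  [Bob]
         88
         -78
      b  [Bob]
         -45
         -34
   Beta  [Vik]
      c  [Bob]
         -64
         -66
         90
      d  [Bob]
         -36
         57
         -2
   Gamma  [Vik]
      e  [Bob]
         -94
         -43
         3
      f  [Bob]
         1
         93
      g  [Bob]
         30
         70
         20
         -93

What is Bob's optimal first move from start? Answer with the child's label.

a (Bob): min(88, -78) = -78
b (Bob): min(-45, -34) = -45
Alpha (Vik): max(-78, -45) = -45
c (Bob): min(-64, -66, 90) = -66
d (Bob): min(-36, 57, -2) = -36
Beta (Vik): max(-66, -36) = -36
e (Bob): min(-94, -43, 3) = -94
f (Bob): min(1, 93) = 1
g (Bob): min(30, 70, 20, -93) = -93
Gamma (Vik): max(-94, 1, -93) = 1
start (Bob): min(-45, -36, 1) = -45
Bob at start wants the lowest of {Alpha=-45, Beta=-36, Gamma=1}, so chooses Alpha.

Alpha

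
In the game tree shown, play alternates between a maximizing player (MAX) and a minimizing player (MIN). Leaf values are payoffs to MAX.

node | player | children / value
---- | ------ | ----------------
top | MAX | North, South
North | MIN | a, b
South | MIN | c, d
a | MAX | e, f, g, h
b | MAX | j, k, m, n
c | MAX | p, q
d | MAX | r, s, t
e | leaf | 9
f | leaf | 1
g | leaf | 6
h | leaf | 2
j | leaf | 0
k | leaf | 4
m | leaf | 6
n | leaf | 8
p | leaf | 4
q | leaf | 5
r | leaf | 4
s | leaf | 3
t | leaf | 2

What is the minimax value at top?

a (MAX): max(9, 1, 6, 2) = 9
b (MAX): max(0, 4, 6, 8) = 8
North (MIN): min(9, 8) = 8
c (MAX): max(4, 5) = 5
d (MAX): max(4, 3, 2) = 4
South (MIN): min(5, 4) = 4
top (MAX): max(8, 4) = 8

8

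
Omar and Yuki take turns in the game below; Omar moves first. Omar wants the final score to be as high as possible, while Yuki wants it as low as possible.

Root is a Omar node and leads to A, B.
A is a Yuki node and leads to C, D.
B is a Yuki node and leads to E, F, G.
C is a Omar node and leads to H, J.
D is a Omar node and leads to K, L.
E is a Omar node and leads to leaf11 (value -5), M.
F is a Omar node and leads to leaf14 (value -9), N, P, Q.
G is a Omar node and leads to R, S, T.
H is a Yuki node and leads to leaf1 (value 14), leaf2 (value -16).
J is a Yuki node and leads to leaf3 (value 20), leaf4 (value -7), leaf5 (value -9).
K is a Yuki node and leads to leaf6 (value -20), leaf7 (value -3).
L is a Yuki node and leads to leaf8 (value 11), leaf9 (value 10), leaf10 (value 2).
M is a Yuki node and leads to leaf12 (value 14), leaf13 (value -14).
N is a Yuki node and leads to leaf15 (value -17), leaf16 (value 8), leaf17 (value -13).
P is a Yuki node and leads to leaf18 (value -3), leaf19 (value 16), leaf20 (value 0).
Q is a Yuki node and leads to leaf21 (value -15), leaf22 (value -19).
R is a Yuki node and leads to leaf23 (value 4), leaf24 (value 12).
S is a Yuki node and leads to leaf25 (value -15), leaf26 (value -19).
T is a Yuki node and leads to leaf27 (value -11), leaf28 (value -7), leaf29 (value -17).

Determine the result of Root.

H (Yuki): min(14, -16) = -16
J (Yuki): min(20, -7, -9) = -9
C (Omar): max(-16, -9) = -9
K (Yuki): min(-20, -3) = -20
L (Yuki): min(11, 10, 2) = 2
D (Omar): max(-20, 2) = 2
A (Yuki): min(-9, 2) = -9
M (Yuki): min(14, -14) = -14
E (Omar): max(-5, -14) = -5
N (Yuki): min(-17, 8, -13) = -17
P (Yuki): min(-3, 16, 0) = -3
Q (Yuki): min(-15, -19) = -19
F (Omar): max(-9, -17, -3, -19) = -3
R (Yuki): min(4, 12) = 4
S (Yuki): min(-15, -19) = -19
T (Yuki): min(-11, -7, -17) = -17
G (Omar): max(4, -19, -17) = 4
B (Yuki): min(-5, -3, 4) = -5
Root (Omar): max(-9, -5) = -5

-5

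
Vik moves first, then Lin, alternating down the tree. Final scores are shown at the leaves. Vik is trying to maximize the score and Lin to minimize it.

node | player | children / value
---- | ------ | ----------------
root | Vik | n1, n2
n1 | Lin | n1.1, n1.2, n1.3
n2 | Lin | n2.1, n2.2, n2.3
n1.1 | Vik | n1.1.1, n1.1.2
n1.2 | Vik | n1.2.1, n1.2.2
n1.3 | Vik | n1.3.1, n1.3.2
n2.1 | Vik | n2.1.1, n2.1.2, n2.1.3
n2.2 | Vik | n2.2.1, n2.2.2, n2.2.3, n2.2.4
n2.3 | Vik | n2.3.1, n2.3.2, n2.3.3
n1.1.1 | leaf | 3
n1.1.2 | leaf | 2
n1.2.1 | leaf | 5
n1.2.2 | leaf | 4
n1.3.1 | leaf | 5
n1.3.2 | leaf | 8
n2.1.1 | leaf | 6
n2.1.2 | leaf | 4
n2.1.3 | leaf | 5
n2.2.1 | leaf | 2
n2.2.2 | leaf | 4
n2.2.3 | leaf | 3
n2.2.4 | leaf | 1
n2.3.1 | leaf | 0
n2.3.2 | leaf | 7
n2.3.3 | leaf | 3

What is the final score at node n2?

n2.1 (Vik): max(6, 4, 5) = 6
n2.2 (Vik): max(2, 4, 3, 1) = 4
n2.3 (Vik): max(0, 7, 3) = 7
n2 (Lin): min(6, 4, 7) = 4

4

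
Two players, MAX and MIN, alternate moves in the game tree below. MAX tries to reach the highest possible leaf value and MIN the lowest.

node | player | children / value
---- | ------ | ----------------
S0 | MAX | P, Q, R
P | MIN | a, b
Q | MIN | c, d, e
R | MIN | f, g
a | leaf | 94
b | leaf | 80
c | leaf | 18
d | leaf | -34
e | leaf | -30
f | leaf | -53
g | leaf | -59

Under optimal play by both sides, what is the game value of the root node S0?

80

P (MIN): min(94, 80) = 80
Q (MIN): min(18, -34, -30) = -34
R (MIN): min(-53, -59) = -59
S0 (MAX): max(80, -34, -59) = 80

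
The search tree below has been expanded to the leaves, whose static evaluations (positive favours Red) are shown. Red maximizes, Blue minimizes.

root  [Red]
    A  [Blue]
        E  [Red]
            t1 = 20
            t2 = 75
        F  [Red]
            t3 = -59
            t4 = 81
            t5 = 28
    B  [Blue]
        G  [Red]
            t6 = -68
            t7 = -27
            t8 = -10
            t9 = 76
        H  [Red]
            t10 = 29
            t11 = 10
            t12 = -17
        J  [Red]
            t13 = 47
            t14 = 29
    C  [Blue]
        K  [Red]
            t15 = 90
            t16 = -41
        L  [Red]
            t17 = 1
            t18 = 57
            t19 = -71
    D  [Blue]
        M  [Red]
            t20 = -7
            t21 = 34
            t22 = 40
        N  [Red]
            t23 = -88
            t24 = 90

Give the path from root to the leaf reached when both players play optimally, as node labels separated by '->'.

E (Red): max(20, 75) = 75
F (Red): max(-59, 81, 28) = 81
A (Blue): min(75, 81) = 75
G (Red): max(-68, -27, -10, 76) = 76
H (Red): max(29, 10, -17) = 29
J (Red): max(47, 29) = 47
B (Blue): min(76, 29, 47) = 29
K (Red): max(90, -41) = 90
L (Red): max(1, 57, -71) = 57
C (Blue): min(90, 57) = 57
M (Red): max(-7, 34, 40) = 40
N (Red): max(-88, 90) = 90
D (Blue): min(40, 90) = 40
root (Red): max(75, 29, 57, 40) = 75
At root, Red picks A (highest: 75).
At A, Blue picks E (lowest: 75).
At E, Red picks t2 (highest: 75).
Terminal value 75.

root -> A -> E -> t2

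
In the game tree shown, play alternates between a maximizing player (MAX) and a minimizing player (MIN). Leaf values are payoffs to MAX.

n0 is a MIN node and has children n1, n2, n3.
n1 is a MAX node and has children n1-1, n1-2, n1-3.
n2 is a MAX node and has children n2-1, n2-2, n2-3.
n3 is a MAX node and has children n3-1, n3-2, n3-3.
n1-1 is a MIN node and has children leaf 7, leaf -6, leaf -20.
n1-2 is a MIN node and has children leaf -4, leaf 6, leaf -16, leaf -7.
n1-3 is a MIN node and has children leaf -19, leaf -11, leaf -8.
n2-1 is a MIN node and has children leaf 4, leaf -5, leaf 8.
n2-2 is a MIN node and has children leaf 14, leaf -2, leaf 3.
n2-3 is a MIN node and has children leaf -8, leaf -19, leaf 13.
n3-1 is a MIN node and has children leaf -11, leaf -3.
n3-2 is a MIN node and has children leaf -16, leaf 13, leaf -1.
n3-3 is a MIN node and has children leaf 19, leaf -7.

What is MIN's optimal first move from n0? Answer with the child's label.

n1

n1-1 (MIN): min(7, -6, -20) = -20
n1-2 (MIN): min(-4, 6, -16, -7) = -16
n1-3 (MIN): min(-19, -11, -8) = -19
n1 (MAX): max(-20, -16, -19) = -16
n2-1 (MIN): min(4, -5, 8) = -5
n2-2 (MIN): min(14, -2, 3) = -2
n2-3 (MIN): min(-8, -19, 13) = -19
n2 (MAX): max(-5, -2, -19) = -2
n3-1 (MIN): min(-11, -3) = -11
n3-2 (MIN): min(-16, 13, -1) = -16
n3-3 (MIN): min(19, -7) = -7
n3 (MAX): max(-11, -16, -7) = -7
n0 (MIN): min(-16, -2, -7) = -16
MIN at n0 wants the lowest of {n1=-16, n2=-2, n3=-7}, so chooses n1.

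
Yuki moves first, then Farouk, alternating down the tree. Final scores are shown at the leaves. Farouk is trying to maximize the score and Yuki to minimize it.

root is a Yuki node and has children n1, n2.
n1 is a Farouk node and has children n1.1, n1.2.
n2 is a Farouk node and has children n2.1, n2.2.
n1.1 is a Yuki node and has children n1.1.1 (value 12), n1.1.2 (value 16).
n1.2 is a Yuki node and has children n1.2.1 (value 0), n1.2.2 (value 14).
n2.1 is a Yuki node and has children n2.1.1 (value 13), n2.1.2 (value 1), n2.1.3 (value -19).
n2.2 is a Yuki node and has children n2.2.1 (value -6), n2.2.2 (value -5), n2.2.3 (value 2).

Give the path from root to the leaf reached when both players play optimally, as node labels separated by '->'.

root -> n2 -> n2.2 -> n2.2.1

n1.1 (Yuki): min(12, 16) = 12
n1.2 (Yuki): min(0, 14) = 0
n1 (Farouk): max(12, 0) = 12
n2.1 (Yuki): min(13, 1, -19) = -19
n2.2 (Yuki): min(-6, -5, 2) = -6
n2 (Farouk): max(-19, -6) = -6
root (Yuki): min(12, -6) = -6
At root, Yuki picks n2 (lowest: -6).
At n2, Farouk picks n2.2 (highest: -6).
At n2.2, Yuki picks n2.2.1 (lowest: -6).
Terminal value -6.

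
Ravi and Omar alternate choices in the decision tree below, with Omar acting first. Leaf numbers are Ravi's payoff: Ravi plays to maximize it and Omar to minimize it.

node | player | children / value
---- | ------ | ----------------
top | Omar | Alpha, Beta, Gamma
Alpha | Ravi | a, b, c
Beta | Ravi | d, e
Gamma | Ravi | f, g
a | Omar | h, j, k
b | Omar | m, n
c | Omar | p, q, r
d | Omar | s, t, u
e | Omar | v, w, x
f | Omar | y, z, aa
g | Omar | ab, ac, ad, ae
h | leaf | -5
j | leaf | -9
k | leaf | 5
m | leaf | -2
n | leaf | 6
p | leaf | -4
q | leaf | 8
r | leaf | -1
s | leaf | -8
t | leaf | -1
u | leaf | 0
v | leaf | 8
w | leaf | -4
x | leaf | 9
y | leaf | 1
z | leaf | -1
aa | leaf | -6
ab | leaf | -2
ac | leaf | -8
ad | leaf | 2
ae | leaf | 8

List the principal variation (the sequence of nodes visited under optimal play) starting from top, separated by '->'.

top -> Gamma -> f -> aa

a (Omar): min(-5, -9, 5) = -9
b (Omar): min(-2, 6) = -2
c (Omar): min(-4, 8, -1) = -4
Alpha (Ravi): max(-9, -2, -4) = -2
d (Omar): min(-8, -1, 0) = -8
e (Omar): min(8, -4, 9) = -4
Beta (Ravi): max(-8, -4) = -4
f (Omar): min(1, -1, -6) = -6
g (Omar): min(-2, -8, 2, 8) = -8
Gamma (Ravi): max(-6, -8) = -6
top (Omar): min(-2, -4, -6) = -6
At top, Omar picks Gamma (lowest: -6).
At Gamma, Ravi picks f (highest: -6).
At f, Omar picks aa (lowest: -6).
Terminal value -6.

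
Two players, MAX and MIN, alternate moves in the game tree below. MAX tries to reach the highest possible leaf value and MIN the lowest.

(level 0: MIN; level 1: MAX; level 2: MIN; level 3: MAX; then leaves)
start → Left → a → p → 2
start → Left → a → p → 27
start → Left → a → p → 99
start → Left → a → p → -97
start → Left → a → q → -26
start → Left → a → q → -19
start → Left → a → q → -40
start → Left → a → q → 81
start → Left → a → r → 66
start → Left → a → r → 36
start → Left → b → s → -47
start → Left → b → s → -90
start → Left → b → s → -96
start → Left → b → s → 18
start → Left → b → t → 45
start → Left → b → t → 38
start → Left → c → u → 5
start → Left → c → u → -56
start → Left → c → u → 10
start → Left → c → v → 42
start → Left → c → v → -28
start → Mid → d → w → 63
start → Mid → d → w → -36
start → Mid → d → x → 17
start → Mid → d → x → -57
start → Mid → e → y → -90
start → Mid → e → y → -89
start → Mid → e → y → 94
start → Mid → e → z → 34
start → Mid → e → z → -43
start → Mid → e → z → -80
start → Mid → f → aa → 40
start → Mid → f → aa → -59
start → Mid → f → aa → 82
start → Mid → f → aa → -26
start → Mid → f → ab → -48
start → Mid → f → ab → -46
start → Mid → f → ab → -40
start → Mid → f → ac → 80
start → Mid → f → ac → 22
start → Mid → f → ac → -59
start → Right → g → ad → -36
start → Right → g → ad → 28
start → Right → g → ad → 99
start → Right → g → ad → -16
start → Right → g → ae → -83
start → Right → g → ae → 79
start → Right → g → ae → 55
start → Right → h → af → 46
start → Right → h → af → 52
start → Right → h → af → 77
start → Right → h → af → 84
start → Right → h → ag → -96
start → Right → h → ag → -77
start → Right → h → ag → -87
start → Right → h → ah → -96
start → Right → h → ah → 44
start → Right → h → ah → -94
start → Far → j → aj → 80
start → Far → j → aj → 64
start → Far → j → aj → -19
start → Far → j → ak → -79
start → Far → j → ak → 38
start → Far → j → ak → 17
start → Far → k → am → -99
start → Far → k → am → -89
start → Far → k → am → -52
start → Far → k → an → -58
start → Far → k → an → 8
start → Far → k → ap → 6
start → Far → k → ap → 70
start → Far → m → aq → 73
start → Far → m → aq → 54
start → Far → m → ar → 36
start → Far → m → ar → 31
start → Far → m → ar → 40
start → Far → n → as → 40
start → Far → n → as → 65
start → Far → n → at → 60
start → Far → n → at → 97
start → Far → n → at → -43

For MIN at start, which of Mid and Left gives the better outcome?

w (MAX): max(63, -36) = 63
x (MAX): max(17, -57) = 17
d (MIN): min(63, 17) = 17
y (MAX): max(-90, -89, 94) = 94
z (MAX): max(34, -43, -80) = 34
e (MIN): min(94, 34) = 34
aa (MAX): max(40, -59, 82, -26) = 82
ab (MAX): max(-48, -46, -40) = -40
ac (MAX): max(80, 22, -59) = 80
f (MIN): min(82, -40, 80) = -40
Mid (MAX): max(17, 34, -40) = 34
p (MAX): max(2, 27, 99, -97) = 99
q (MAX): max(-26, -19, -40, 81) = 81
r (MAX): max(66, 36) = 66
a (MIN): min(99, 81, 66) = 66
s (MAX): max(-47, -90, -96, 18) = 18
t (MAX): max(45, 38) = 45
b (MIN): min(18, 45) = 18
u (MAX): max(5, -56, 10) = 10
v (MAX): max(42, -28) = 42
c (MIN): min(10, 42) = 10
Left (MAX): max(66, 18, 10) = 66
MIN prefers the lower value; Mid=34, Left=66. Mid is better since 34 < 66.

Mid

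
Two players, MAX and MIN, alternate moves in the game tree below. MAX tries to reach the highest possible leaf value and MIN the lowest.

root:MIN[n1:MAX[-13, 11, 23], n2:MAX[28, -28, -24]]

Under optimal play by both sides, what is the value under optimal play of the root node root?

23

n1 (MAX): max(-13, 11, 23) = 23
n2 (MAX): max(28, -28, -24) = 28
root (MIN): min(23, 28) = 23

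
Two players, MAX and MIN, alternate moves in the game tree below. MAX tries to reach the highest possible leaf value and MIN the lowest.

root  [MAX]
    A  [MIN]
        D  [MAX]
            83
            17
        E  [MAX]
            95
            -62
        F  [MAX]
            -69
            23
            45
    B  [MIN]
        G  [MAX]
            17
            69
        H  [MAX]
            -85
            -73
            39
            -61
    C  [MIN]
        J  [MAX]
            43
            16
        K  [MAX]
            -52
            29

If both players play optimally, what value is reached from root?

D (MAX): max(83, 17) = 83
E (MAX): max(95, -62) = 95
F (MAX): max(-69, 23, 45) = 45
A (MIN): min(83, 95, 45) = 45
G (MAX): max(17, 69) = 69
H (MAX): max(-85, -73, 39, -61) = 39
B (MIN): min(69, 39) = 39
J (MAX): max(43, 16) = 43
K (MAX): max(-52, 29) = 29
C (MIN): min(43, 29) = 29
root (MAX): max(45, 39, 29) = 45

45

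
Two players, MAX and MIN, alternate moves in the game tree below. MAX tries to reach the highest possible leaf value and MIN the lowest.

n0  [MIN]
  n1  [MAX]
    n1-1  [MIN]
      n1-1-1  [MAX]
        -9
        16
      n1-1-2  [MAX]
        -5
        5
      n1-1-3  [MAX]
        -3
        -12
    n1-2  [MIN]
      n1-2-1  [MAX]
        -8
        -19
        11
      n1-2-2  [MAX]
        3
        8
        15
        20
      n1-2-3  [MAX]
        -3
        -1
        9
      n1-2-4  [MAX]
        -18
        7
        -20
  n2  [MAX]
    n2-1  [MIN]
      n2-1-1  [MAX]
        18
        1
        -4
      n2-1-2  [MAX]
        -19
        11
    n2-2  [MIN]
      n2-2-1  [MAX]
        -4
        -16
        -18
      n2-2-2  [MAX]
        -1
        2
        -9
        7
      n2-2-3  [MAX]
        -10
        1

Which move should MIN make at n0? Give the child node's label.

n1-1-1 (MAX): max(-9, 16) = 16
n1-1-2 (MAX): max(-5, 5) = 5
n1-1-3 (MAX): max(-3, -12) = -3
n1-1 (MIN): min(16, 5, -3) = -3
n1-2-1 (MAX): max(-8, -19, 11) = 11
n1-2-2 (MAX): max(3, 8, 15, 20) = 20
n1-2-3 (MAX): max(-3, -1, 9) = 9
n1-2-4 (MAX): max(-18, 7, -20) = 7
n1-2 (MIN): min(11, 20, 9, 7) = 7
n1 (MAX): max(-3, 7) = 7
n2-1-1 (MAX): max(18, 1, -4) = 18
n2-1-2 (MAX): max(-19, 11) = 11
n2-1 (MIN): min(18, 11) = 11
n2-2-1 (MAX): max(-4, -16, -18) = -4
n2-2-2 (MAX): max(-1, 2, -9, 7) = 7
n2-2-3 (MAX): max(-10, 1) = 1
n2-2 (MIN): min(-4, 7, 1) = -4
n2 (MAX): max(11, -4) = 11
n0 (MIN): min(7, 11) = 7
MIN at n0 wants the lowest of {n1=7, n2=11}, so chooses n1.

n1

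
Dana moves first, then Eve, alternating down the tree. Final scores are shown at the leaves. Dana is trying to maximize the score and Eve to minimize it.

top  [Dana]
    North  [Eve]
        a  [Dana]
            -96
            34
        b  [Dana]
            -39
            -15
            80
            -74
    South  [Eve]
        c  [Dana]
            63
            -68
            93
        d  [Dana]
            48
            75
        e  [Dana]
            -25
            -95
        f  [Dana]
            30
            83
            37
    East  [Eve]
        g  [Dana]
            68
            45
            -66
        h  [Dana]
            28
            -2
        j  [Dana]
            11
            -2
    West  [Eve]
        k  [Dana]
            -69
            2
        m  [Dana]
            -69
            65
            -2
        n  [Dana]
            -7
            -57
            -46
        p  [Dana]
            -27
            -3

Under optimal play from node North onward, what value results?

34

a (Dana): max(-96, 34) = 34
b (Dana): max(-39, -15, 80, -74) = 80
North (Eve): min(34, 80) = 34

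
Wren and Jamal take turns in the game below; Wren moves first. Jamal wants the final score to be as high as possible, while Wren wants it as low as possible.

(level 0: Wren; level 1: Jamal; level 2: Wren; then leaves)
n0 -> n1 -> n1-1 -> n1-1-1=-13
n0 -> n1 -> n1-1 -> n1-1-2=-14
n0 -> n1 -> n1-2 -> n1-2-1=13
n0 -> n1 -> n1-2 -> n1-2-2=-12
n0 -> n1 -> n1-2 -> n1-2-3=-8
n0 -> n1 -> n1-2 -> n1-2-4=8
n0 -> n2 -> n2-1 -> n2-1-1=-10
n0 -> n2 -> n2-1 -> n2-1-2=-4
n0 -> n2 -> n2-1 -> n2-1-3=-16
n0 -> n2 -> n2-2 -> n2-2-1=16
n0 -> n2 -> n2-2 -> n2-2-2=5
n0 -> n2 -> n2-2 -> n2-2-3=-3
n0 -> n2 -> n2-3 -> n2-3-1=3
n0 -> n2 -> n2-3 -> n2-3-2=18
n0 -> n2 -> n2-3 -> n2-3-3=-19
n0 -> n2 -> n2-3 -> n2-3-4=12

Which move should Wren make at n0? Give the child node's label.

n1-1 (Wren): min(-13, -14) = -14
n1-2 (Wren): min(13, -12, -8, 8) = -12
n1 (Jamal): max(-14, -12) = -12
n2-1 (Wren): min(-10, -4, -16) = -16
n2-2 (Wren): min(16, 5, -3) = -3
n2-3 (Wren): min(3, 18, -19, 12) = -19
n2 (Jamal): max(-16, -3, -19) = -3
n0 (Wren): min(-12, -3) = -12
Wren at n0 wants the lowest of {n1=-12, n2=-3}, so chooses n1.

n1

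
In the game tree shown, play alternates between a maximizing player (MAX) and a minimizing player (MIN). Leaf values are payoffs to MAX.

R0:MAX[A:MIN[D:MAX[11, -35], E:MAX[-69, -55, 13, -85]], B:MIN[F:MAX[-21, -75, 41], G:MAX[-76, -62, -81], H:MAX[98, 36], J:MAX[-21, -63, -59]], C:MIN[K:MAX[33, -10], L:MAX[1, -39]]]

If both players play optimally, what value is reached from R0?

11

D (MAX): max(11, -35) = 11
E (MAX): max(-69, -55, 13, -85) = 13
A (MIN): min(11, 13) = 11
F (MAX): max(-21, -75, 41) = 41
G (MAX): max(-76, -62, -81) = -62
H (MAX): max(98, 36) = 98
J (MAX): max(-21, -63, -59) = -21
B (MIN): min(41, -62, 98, -21) = -62
K (MAX): max(33, -10) = 33
L (MAX): max(1, -39) = 1
C (MIN): min(33, 1) = 1
R0 (MAX): max(11, -62, 1) = 11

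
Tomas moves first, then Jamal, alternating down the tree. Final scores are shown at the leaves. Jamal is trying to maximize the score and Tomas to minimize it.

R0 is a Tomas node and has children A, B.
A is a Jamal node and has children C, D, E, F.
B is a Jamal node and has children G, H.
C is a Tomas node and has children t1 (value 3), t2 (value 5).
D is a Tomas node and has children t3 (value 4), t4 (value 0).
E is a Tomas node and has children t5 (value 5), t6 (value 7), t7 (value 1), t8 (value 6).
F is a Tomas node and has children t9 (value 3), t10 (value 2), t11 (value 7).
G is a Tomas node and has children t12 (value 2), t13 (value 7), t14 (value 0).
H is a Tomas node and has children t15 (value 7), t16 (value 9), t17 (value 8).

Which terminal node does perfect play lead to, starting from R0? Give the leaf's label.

C (Tomas): min(3, 5) = 3
D (Tomas): min(4, 0) = 0
E (Tomas): min(5, 7, 1, 6) = 1
F (Tomas): min(3, 2, 7) = 2
A (Jamal): max(3, 0, 1, 2) = 3
G (Tomas): min(2, 7, 0) = 0
H (Tomas): min(7, 9, 8) = 7
B (Jamal): max(0, 7) = 7
R0 (Tomas): min(3, 7) = 3
At R0, Tomas picks A (lowest: 3).
At A, Jamal picks C (highest: 3).
At C, Tomas picks t1 (lowest: 3).
Terminal value 3.

t1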